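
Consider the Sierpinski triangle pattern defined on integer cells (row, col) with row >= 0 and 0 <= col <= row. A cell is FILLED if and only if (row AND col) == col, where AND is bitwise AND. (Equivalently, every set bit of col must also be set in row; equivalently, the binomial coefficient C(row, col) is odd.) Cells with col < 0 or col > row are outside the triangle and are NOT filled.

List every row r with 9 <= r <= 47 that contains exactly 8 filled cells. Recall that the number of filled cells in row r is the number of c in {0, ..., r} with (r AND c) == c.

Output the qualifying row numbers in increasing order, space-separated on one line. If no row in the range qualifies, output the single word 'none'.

Row r has 2^popcount(r) filled cells, so we need popcount(r) = log2(8) = 3.
Scan r = 9..47 and keep those with exactly 3 one-bits:
r=9=1001 popcount=2 -> skip
r=10=1010 popcount=2 -> skip
r=11=1011 popcount=3 -> KEEP
r=12=1100 popcount=2 -> skip
r=13=1101 popcount=3 -> KEEP
r=14=1110 popcount=3 -> KEEP
r=15=1111 popcount=4 -> skip
r=16=10000 popcount=1 -> skip
r=17=10001 popcount=2 -> skip
r=18=10010 popcount=2 -> skip
r=19=10011 popcount=3 -> KEEP
r=20=10100 popcount=2 -> skip
r=21=10101 popcount=3 -> KEEP
r=22=10110 popcount=3 -> KEEP
r=23=10111 popcount=4 -> skip
r=24=11000 popcount=2 -> skip
r=25=11001 popcount=3 -> KEEP
r=26=11010 popcount=3 -> KEEP
r=27=11011 popcount=4 -> skip
r=28=11100 popcount=3 -> KEEP
r=29=11101 popcount=4 -> skip
r=30=11110 popcount=4 -> skip
r=31=11111 popcount=5 -> skip
r=32=100000 popcount=1 -> skip
r=33=100001 popcount=2 -> skip
r=34=100010 popcount=2 -> skip
r=35=100011 popcount=3 -> KEEP
r=36=100100 popcount=2 -> skip
r=37=100101 popcount=3 -> KEEP
r=38=100110 popcount=3 -> KEEP
r=39=100111 popcount=4 -> skip
r=40=101000 popcount=2 -> skip
r=41=101001 popcount=3 -> KEEP
r=42=101010 popcount=3 -> KEEP
r=43=101011 popcount=4 -> skip
r=44=101100 popcount=3 -> KEEP
r=45=101101 popcount=4 -> skip
r=46=101110 popcount=4 -> skip
r=47=101111 popcount=5 -> skip
Kept rows: 11 13 14 19 21 22 25 26 28 35 37 38 41 42 44

Answer: 11 13 14 19 21 22 25 26 28 35 37 38 41 42 44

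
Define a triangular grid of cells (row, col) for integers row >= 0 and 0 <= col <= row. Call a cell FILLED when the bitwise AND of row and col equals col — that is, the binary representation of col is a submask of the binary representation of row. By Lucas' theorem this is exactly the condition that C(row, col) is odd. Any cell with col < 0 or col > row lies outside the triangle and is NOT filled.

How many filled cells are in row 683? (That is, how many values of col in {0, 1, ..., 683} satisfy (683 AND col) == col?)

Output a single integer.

683 in binary = 1010101011
popcount(683) = number of 1-bits in 1010101011 = 6
A col c satisfies (683 AND c) == c iff every set bit of c is also set in 683; each of the 6 set bits of 683 can independently be on or off in c.
count = 2^6 = 64

Answer: 64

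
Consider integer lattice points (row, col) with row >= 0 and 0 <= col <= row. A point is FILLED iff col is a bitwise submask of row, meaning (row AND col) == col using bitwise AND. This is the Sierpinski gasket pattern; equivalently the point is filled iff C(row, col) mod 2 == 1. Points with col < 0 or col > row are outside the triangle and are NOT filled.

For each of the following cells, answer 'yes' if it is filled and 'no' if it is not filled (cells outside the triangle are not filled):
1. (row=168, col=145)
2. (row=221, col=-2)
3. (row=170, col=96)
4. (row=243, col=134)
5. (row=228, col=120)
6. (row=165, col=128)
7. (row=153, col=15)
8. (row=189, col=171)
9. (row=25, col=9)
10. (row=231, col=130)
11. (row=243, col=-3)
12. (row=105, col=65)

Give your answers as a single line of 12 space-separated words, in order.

(168,145): row=0b10101000, col=0b10010001, row AND col = 0b10000000 = 128; 128 != 145 -> empty
(221,-2): col outside [0, 221] -> not filled
(170,96): row=0b10101010, col=0b1100000, row AND col = 0b100000 = 32; 32 != 96 -> empty
(243,134): row=0b11110011, col=0b10000110, row AND col = 0b10000010 = 130; 130 != 134 -> empty
(228,120): row=0b11100100, col=0b1111000, row AND col = 0b1100000 = 96; 96 != 120 -> empty
(165,128): row=0b10100101, col=0b10000000, row AND col = 0b10000000 = 128; 128 == 128 -> filled
(153,15): row=0b10011001, col=0b1111, row AND col = 0b1001 = 9; 9 != 15 -> empty
(189,171): row=0b10111101, col=0b10101011, row AND col = 0b10101001 = 169; 169 != 171 -> empty
(25,9): row=0b11001, col=0b1001, row AND col = 0b1001 = 9; 9 == 9 -> filled
(231,130): row=0b11100111, col=0b10000010, row AND col = 0b10000010 = 130; 130 == 130 -> filled
(243,-3): col outside [0, 243] -> not filled
(105,65): row=0b1101001, col=0b1000001, row AND col = 0b1000001 = 65; 65 == 65 -> filled

Answer: no no no no no yes no no yes yes no yes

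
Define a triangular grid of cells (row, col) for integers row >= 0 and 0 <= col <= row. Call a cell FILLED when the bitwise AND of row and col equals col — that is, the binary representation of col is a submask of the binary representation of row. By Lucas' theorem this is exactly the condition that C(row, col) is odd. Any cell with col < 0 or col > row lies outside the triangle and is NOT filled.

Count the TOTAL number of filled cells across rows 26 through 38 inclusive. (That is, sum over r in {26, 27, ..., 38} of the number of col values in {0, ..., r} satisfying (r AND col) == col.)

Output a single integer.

r26=11010 pc3: +8 =8
r27=11011 pc4: +16 =24
r28=11100 pc3: +8 =32
r29=11101 pc4: +16 =48
r30=11110 pc4: +16 =64
r31=11111 pc5: +32 =96
r32=100000 pc1: +2 =98
r33=100001 pc2: +4 =102
r34=100010 pc2: +4 =106
r35=100011 pc3: +8 =114
r36=100100 pc2: +4 =118
r37=100101 pc3: +8 =126
r38=100110 pc3: +8 =134

Answer: 134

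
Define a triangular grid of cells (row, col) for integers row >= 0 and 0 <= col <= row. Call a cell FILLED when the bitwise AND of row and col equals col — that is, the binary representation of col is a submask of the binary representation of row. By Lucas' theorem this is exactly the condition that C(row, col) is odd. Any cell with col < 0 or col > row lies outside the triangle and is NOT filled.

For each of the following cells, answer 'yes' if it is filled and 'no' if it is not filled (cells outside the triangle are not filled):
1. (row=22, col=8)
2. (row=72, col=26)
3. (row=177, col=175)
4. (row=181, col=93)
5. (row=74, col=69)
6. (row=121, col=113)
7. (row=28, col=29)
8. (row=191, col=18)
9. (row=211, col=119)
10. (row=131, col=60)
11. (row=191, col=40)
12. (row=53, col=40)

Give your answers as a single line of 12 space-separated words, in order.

Answer: no no no no no yes no yes no no yes no

Derivation:
(22,8): row=0b10110, col=0b1000, row AND col = 0b0 = 0; 0 != 8 -> empty
(72,26): row=0b1001000, col=0b11010, row AND col = 0b1000 = 8; 8 != 26 -> empty
(177,175): row=0b10110001, col=0b10101111, row AND col = 0b10100001 = 161; 161 != 175 -> empty
(181,93): row=0b10110101, col=0b1011101, row AND col = 0b10101 = 21; 21 != 93 -> empty
(74,69): row=0b1001010, col=0b1000101, row AND col = 0b1000000 = 64; 64 != 69 -> empty
(121,113): row=0b1111001, col=0b1110001, row AND col = 0b1110001 = 113; 113 == 113 -> filled
(28,29): col outside [0, 28] -> not filled
(191,18): row=0b10111111, col=0b10010, row AND col = 0b10010 = 18; 18 == 18 -> filled
(211,119): row=0b11010011, col=0b1110111, row AND col = 0b1010011 = 83; 83 != 119 -> empty
(131,60): row=0b10000011, col=0b111100, row AND col = 0b0 = 0; 0 != 60 -> empty
(191,40): row=0b10111111, col=0b101000, row AND col = 0b101000 = 40; 40 == 40 -> filled
(53,40): row=0b110101, col=0b101000, row AND col = 0b100000 = 32; 32 != 40 -> empty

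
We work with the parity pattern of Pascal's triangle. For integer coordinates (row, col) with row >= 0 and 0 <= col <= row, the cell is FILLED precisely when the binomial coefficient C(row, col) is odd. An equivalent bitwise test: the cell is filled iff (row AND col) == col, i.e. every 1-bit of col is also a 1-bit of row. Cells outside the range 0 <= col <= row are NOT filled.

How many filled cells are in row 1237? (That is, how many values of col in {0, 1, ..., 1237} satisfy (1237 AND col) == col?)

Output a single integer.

1237 in binary = 10011010101
popcount(1237) = number of 1-bits in 10011010101 = 6
A col c satisfies (1237 AND c) == c iff every set bit of c is also set in 1237; each of the 6 set bits of 1237 can independently be on or off in c.
count = 2^6 = 64

Answer: 64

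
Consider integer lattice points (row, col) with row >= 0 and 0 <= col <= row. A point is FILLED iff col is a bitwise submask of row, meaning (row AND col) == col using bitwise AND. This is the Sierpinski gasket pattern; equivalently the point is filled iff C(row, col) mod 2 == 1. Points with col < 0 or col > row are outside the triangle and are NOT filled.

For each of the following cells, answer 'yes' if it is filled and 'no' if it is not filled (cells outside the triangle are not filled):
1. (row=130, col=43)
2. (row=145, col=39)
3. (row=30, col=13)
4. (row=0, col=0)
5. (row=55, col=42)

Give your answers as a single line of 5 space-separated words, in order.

(130,43): row=0b10000010, col=0b101011, row AND col = 0b10 = 2; 2 != 43 -> empty
(145,39): row=0b10010001, col=0b100111, row AND col = 0b1 = 1; 1 != 39 -> empty
(30,13): row=0b11110, col=0b1101, row AND col = 0b1100 = 12; 12 != 13 -> empty
(0,0): row=0b0, col=0b0, row AND col = 0b0 = 0; 0 == 0 -> filled
(55,42): row=0b110111, col=0b101010, row AND col = 0b100010 = 34; 34 != 42 -> empty

Answer: no no no yes no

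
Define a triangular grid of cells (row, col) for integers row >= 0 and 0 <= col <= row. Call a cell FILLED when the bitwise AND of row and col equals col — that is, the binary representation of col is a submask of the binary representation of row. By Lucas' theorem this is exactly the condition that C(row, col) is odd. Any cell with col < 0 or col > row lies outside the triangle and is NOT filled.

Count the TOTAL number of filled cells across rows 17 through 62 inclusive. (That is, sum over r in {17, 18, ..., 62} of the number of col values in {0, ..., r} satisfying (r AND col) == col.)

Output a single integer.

Answer: 582

Derivation:
r17=10001 pc2: +4 =4
r18=10010 pc2: +4 =8
r19=10011 pc3: +8 =16
r20=10100 pc2: +4 =20
r21=10101 pc3: +8 =28
r22=10110 pc3: +8 =36
r23=10111 pc4: +16 =52
r24=11000 pc2: +4 =56
r25=11001 pc3: +8 =64
r26=11010 pc3: +8 =72
r27=11011 pc4: +16 =88
r28=11100 pc3: +8 =96
r29=11101 pc4: +16 =112
r30=11110 pc4: +16 =128
r31=11111 pc5: +32 =160
r32=100000 pc1: +2 =162
r33=100001 pc2: +4 =166
r34=100010 pc2: +4 =170
r35=100011 pc3: +8 =178
r36=100100 pc2: +4 =182
r37=100101 pc3: +8 =190
r38=100110 pc3: +8 =198
r39=100111 pc4: +16 =214
r40=101000 pc2: +4 =218
r41=101001 pc3: +8 =226
r42=101010 pc3: +8 =234
r43=101011 pc4: +16 =250
r44=101100 pc3: +8 =258
r45=101101 pc4: +16 =274
r46=101110 pc4: +16 =290
r47=101111 pc5: +32 =322
r48=110000 pc2: +4 =326
r49=110001 pc3: +8 =334
r50=110010 pc3: +8 =342
r51=110011 pc4: +16 =358
r52=110100 pc3: +8 =366
r53=110101 pc4: +16 =382
r54=110110 pc4: +16 =398
r55=110111 pc5: +32 =430
r56=111000 pc3: +8 =438
r57=111001 pc4: +16 =454
r58=111010 pc4: +16 =470
r59=111011 pc5: +32 =502
r60=111100 pc4: +16 =518
r61=111101 pc5: +32 =550
r62=111110 pc5: +32 =582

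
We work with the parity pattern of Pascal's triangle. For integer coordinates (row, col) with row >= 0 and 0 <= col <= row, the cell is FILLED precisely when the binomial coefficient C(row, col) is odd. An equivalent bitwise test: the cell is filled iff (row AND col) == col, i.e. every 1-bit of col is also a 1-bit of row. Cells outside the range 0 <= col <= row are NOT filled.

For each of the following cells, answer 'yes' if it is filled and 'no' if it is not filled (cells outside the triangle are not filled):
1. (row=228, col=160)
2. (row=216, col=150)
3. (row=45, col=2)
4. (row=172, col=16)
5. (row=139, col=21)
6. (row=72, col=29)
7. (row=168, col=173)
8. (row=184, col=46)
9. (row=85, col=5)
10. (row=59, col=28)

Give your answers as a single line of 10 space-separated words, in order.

Answer: yes no no no no no no no yes no

Derivation:
(228,160): row=0b11100100, col=0b10100000, row AND col = 0b10100000 = 160; 160 == 160 -> filled
(216,150): row=0b11011000, col=0b10010110, row AND col = 0b10010000 = 144; 144 != 150 -> empty
(45,2): row=0b101101, col=0b10, row AND col = 0b0 = 0; 0 != 2 -> empty
(172,16): row=0b10101100, col=0b10000, row AND col = 0b0 = 0; 0 != 16 -> empty
(139,21): row=0b10001011, col=0b10101, row AND col = 0b1 = 1; 1 != 21 -> empty
(72,29): row=0b1001000, col=0b11101, row AND col = 0b1000 = 8; 8 != 29 -> empty
(168,173): col outside [0, 168] -> not filled
(184,46): row=0b10111000, col=0b101110, row AND col = 0b101000 = 40; 40 != 46 -> empty
(85,5): row=0b1010101, col=0b101, row AND col = 0b101 = 5; 5 == 5 -> filled
(59,28): row=0b111011, col=0b11100, row AND col = 0b11000 = 24; 24 != 28 -> empty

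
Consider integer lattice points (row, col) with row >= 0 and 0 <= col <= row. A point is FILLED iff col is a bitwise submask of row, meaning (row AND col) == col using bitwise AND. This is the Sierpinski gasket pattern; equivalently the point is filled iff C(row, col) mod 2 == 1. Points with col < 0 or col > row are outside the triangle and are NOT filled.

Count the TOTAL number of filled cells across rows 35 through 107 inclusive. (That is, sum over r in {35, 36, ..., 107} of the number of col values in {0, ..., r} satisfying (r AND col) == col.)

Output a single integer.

r35=100011 pc3: +8 =8
r36=100100 pc2: +4 =12
r37=100101 pc3: +8 =20
r38=100110 pc3: +8 =28
r39=100111 pc4: +16 =44
r40=101000 pc2: +4 =48
r41=101001 pc3: +8 =56
r42=101010 pc3: +8 =64
r43=101011 pc4: +16 =80
r44=101100 pc3: +8 =88
r45=101101 pc4: +16 =104
r46=101110 pc4: +16 =120
r47=101111 pc5: +32 =152
r48=110000 pc2: +4 =156
r49=110001 pc3: +8 =164
r50=110010 pc3: +8 =172
r51=110011 pc4: +16 =188
r52=110100 pc3: +8 =196
r53=110101 pc4: +16 =212
r54=110110 pc4: +16 =228
r55=110111 pc5: +32 =260
r56=111000 pc3: +8 =268
r57=111001 pc4: +16 =284
r58=111010 pc4: +16 =300
r59=111011 pc5: +32 =332
r60=111100 pc4: +16 =348
r61=111101 pc5: +32 =380
r62=111110 pc5: +32 =412
r63=111111 pc6: +64 =476
r64=1000000 pc1: +2 =478
r65=1000001 pc2: +4 =482
r66=1000010 pc2: +4 =486
r67=1000011 pc3: +8 =494
r68=1000100 pc2: +4 =498
r69=1000101 pc3: +8 =506
r70=1000110 pc3: +8 =514
r71=1000111 pc4: +16 =530
r72=1001000 pc2: +4 =534
r73=1001001 pc3: +8 =542
r74=1001010 pc3: +8 =550
r75=1001011 pc4: +16 =566
r76=1001100 pc3: +8 =574
r77=1001101 pc4: +16 =590
r78=1001110 pc4: +16 =606
r79=1001111 pc5: +32 =638
r80=1010000 pc2: +4 =642
r81=1010001 pc3: +8 =650
r82=1010010 pc3: +8 =658
r83=1010011 pc4: +16 =674
r84=1010100 pc3: +8 =682
r85=1010101 pc4: +16 =698
r86=1010110 pc4: +16 =714
r87=1010111 pc5: +32 =746
r88=1011000 pc3: +8 =754
r89=1011001 pc4: +16 =770
r90=1011010 pc4: +16 =786
r91=1011011 pc5: +32 =818
r92=1011100 pc4: +16 =834
r93=1011101 pc5: +32 =866
r94=1011110 pc5: +32 =898
r95=1011111 pc6: +64 =962
r96=1100000 pc2: +4 =966
r97=1100001 pc3: +8 =974
r98=1100010 pc3: +8 =982
r99=1100011 pc4: +16 =998
r100=1100100 pc3: +8 =1006
r101=1100101 pc4: +16 =1022
r102=1100110 pc4: +16 =1038
r103=1100111 pc5: +32 =1070
r104=1101000 pc3: +8 =1078
r105=1101001 pc4: +16 =1094
r106=1101010 pc4: +16 =1110
r107=1101011 pc5: +32 =1142

Answer: 1142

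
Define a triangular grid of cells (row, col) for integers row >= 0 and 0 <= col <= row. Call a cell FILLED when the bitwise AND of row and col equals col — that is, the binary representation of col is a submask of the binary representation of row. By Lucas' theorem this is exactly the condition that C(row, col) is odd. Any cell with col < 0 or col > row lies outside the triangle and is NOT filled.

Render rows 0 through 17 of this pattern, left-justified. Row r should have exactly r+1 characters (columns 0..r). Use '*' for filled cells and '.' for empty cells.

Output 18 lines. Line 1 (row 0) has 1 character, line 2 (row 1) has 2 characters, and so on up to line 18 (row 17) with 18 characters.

r0=0: *
r1=1: **
r2=10: *.*
r3=11: ****
r4=100: *...*
r5=101: **..**
r6=110: *.*.*.*
r7=111: ********
r8=1000: *.......*
r9=1001: **......**
r10=1010: *.*.....*.*
r11=1011: ****....****
r12=1100: *...*...*...*
r13=1101: **..**..**..**
r14=1110: *.*.*.*.*.*.*.*
r15=1111: ****************
r16=10000: *...............*
r17=10001: **..............**

Answer: *
**
*.*
****
*...*
**..**
*.*.*.*
********
*.......*
**......**
*.*.....*.*
****....****
*...*...*...*
**..**..**..**
*.*.*.*.*.*.*.*
****************
*...............*
**..............**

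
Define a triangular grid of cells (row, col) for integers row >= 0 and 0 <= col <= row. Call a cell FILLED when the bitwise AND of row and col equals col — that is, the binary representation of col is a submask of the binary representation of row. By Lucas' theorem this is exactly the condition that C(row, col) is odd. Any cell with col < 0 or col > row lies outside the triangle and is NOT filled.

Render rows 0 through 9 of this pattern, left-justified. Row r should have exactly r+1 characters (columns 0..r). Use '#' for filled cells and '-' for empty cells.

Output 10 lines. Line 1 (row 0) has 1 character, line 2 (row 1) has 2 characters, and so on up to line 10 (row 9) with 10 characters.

Answer: #
##
#-#
####
#---#
##--##
#-#-#-#
########
#-------#
##------##

Derivation:
r0=0: #
r1=1: ##
r2=10: #-#
r3=11: ####
r4=100: #---#
r5=101: ##--##
r6=110: #-#-#-#
r7=111: ########
r8=1000: #-------#
r9=1001: ##------##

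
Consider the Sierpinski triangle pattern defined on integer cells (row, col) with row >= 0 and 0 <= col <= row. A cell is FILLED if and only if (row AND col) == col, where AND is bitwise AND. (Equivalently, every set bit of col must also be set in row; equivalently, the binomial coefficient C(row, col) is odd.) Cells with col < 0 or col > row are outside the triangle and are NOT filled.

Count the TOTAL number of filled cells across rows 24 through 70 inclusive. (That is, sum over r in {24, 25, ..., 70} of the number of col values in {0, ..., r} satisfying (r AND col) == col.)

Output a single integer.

Answer: 632

Derivation:
r24=11000 pc2: +4 =4
r25=11001 pc3: +8 =12
r26=11010 pc3: +8 =20
r27=11011 pc4: +16 =36
r28=11100 pc3: +8 =44
r29=11101 pc4: +16 =60
r30=11110 pc4: +16 =76
r31=11111 pc5: +32 =108
r32=100000 pc1: +2 =110
r33=100001 pc2: +4 =114
r34=100010 pc2: +4 =118
r35=100011 pc3: +8 =126
r36=100100 pc2: +4 =130
r37=100101 pc3: +8 =138
r38=100110 pc3: +8 =146
r39=100111 pc4: +16 =162
r40=101000 pc2: +4 =166
r41=101001 pc3: +8 =174
r42=101010 pc3: +8 =182
r43=101011 pc4: +16 =198
r44=101100 pc3: +8 =206
r45=101101 pc4: +16 =222
r46=101110 pc4: +16 =238
r47=101111 pc5: +32 =270
r48=110000 pc2: +4 =274
r49=110001 pc3: +8 =282
r50=110010 pc3: +8 =290
r51=110011 pc4: +16 =306
r52=110100 pc3: +8 =314
r53=110101 pc4: +16 =330
r54=110110 pc4: +16 =346
r55=110111 pc5: +32 =378
r56=111000 pc3: +8 =386
r57=111001 pc4: +16 =402
r58=111010 pc4: +16 =418
r59=111011 pc5: +32 =450
r60=111100 pc4: +16 =466
r61=111101 pc5: +32 =498
r62=111110 pc5: +32 =530
r63=111111 pc6: +64 =594
r64=1000000 pc1: +2 =596
r65=1000001 pc2: +4 =600
r66=1000010 pc2: +4 =604
r67=1000011 pc3: +8 =612
r68=1000100 pc2: +4 =616
r69=1000101 pc3: +8 =624
r70=1000110 pc3: +8 =632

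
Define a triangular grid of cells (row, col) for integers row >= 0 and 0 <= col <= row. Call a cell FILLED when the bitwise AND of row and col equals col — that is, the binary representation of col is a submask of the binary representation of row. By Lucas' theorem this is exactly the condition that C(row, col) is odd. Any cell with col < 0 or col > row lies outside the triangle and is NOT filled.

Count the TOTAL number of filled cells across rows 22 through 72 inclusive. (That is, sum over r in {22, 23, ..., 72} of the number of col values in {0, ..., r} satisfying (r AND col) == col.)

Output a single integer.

Answer: 676

Derivation:
r22=10110 pc3: +8 =8
r23=10111 pc4: +16 =24
r24=11000 pc2: +4 =28
r25=11001 pc3: +8 =36
r26=11010 pc3: +8 =44
r27=11011 pc4: +16 =60
r28=11100 pc3: +8 =68
r29=11101 pc4: +16 =84
r30=11110 pc4: +16 =100
r31=11111 pc5: +32 =132
r32=100000 pc1: +2 =134
r33=100001 pc2: +4 =138
r34=100010 pc2: +4 =142
r35=100011 pc3: +8 =150
r36=100100 pc2: +4 =154
r37=100101 pc3: +8 =162
r38=100110 pc3: +8 =170
r39=100111 pc4: +16 =186
r40=101000 pc2: +4 =190
r41=101001 pc3: +8 =198
r42=101010 pc3: +8 =206
r43=101011 pc4: +16 =222
r44=101100 pc3: +8 =230
r45=101101 pc4: +16 =246
r46=101110 pc4: +16 =262
r47=101111 pc5: +32 =294
r48=110000 pc2: +4 =298
r49=110001 pc3: +8 =306
r50=110010 pc3: +8 =314
r51=110011 pc4: +16 =330
r52=110100 pc3: +8 =338
r53=110101 pc4: +16 =354
r54=110110 pc4: +16 =370
r55=110111 pc5: +32 =402
r56=111000 pc3: +8 =410
r57=111001 pc4: +16 =426
r58=111010 pc4: +16 =442
r59=111011 pc5: +32 =474
r60=111100 pc4: +16 =490
r61=111101 pc5: +32 =522
r62=111110 pc5: +32 =554
r63=111111 pc6: +64 =618
r64=1000000 pc1: +2 =620
r65=1000001 pc2: +4 =624
r66=1000010 pc2: +4 =628
r67=1000011 pc3: +8 =636
r68=1000100 pc2: +4 =640
r69=1000101 pc3: +8 =648
r70=1000110 pc3: +8 =656
r71=1000111 pc4: +16 =672
r72=1001000 pc2: +4 =676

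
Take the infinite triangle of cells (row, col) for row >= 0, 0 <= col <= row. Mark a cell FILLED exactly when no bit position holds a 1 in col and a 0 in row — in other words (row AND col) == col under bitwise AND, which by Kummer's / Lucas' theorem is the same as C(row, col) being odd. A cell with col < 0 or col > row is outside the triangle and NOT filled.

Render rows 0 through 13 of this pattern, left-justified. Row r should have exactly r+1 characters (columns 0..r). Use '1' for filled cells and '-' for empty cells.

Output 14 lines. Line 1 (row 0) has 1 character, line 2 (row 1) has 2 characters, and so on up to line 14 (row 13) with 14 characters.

Answer: 1
11
1-1
1111
1---1
11--11
1-1-1-1
11111111
1-------1
11------11
1-1-----1-1
1111----1111
1---1---1---1
11--11--11--11

Derivation:
r0=0: 1
r1=1: 11
r2=10: 1-1
r3=11: 1111
r4=100: 1---1
r5=101: 11--11
r6=110: 1-1-1-1
r7=111: 11111111
r8=1000: 1-------1
r9=1001: 11------11
r10=1010: 1-1-----1-1
r11=1011: 1111----1111
r12=1100: 1---1---1---1
r13=1101: 11--11--11--11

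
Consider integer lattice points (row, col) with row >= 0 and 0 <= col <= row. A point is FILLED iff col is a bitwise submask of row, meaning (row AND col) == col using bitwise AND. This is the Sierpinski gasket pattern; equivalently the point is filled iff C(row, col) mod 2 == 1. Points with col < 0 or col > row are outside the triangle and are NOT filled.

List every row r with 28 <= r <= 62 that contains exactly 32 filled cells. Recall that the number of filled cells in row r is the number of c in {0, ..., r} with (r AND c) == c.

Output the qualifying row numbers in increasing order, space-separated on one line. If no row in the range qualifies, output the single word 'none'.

Answer: 31 47 55 59 61 62

Derivation:
Row r has 2^popcount(r) filled cells, so we need popcount(r) = log2(32) = 5.
Scan r = 28..62 and keep those with exactly 5 one-bits:
r=28=11100 popcount=3 -> skip
r=29=11101 popcount=4 -> skip
r=30=11110 popcount=4 -> skip
r=31=11111 popcount=5 -> KEEP
r=32=100000 popcount=1 -> skip
r=33=100001 popcount=2 -> skip
r=34=100010 popcount=2 -> skip
r=35=100011 popcount=3 -> skip
r=36=100100 popcount=2 -> skip
r=37=100101 popcount=3 -> skip
r=38=100110 popcount=3 -> skip
r=39=100111 popcount=4 -> skip
r=40=101000 popcount=2 -> skip
r=41=101001 popcount=3 -> skip
r=42=101010 popcount=3 -> skip
r=43=101011 popcount=4 -> skip
r=44=101100 popcount=3 -> skip
r=45=101101 popcount=4 -> skip
r=46=101110 popcount=4 -> skip
r=47=101111 popcount=5 -> KEEP
r=48=110000 popcount=2 -> skip
r=49=110001 popcount=3 -> skip
r=50=110010 popcount=3 -> skip
r=51=110011 popcount=4 -> skip
r=52=110100 popcount=3 -> skip
r=53=110101 popcount=4 -> skip
r=54=110110 popcount=4 -> skip
r=55=110111 popcount=5 -> KEEP
r=56=111000 popcount=3 -> skip
r=57=111001 popcount=4 -> skip
r=58=111010 popcount=4 -> skip
r=59=111011 popcount=5 -> KEEP
r=60=111100 popcount=4 -> skip
r=61=111101 popcount=5 -> KEEP
r=62=111110 popcount=5 -> KEEP
Kept rows: 31 47 55 59 61 62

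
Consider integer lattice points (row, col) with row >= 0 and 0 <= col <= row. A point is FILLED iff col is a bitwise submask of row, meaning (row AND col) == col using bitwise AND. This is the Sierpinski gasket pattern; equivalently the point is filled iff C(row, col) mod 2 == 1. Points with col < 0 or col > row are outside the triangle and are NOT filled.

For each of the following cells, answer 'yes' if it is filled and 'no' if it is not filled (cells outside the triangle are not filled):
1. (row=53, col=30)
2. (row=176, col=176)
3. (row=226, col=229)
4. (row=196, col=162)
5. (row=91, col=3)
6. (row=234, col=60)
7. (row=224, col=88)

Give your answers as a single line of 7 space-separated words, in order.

Answer: no yes no no yes no no

Derivation:
(53,30): row=0b110101, col=0b11110, row AND col = 0b10100 = 20; 20 != 30 -> empty
(176,176): row=0b10110000, col=0b10110000, row AND col = 0b10110000 = 176; 176 == 176 -> filled
(226,229): col outside [0, 226] -> not filled
(196,162): row=0b11000100, col=0b10100010, row AND col = 0b10000000 = 128; 128 != 162 -> empty
(91,3): row=0b1011011, col=0b11, row AND col = 0b11 = 3; 3 == 3 -> filled
(234,60): row=0b11101010, col=0b111100, row AND col = 0b101000 = 40; 40 != 60 -> empty
(224,88): row=0b11100000, col=0b1011000, row AND col = 0b1000000 = 64; 64 != 88 -> empty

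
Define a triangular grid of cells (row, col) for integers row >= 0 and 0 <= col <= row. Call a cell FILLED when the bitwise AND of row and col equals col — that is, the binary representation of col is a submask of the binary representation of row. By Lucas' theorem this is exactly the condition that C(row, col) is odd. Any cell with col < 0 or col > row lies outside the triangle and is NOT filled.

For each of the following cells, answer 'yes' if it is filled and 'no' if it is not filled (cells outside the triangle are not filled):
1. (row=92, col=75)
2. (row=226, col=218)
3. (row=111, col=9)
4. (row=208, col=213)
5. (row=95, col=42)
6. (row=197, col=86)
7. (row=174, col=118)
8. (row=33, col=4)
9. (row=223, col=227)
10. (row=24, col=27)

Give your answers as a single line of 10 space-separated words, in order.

(92,75): row=0b1011100, col=0b1001011, row AND col = 0b1001000 = 72; 72 != 75 -> empty
(226,218): row=0b11100010, col=0b11011010, row AND col = 0b11000010 = 194; 194 != 218 -> empty
(111,9): row=0b1101111, col=0b1001, row AND col = 0b1001 = 9; 9 == 9 -> filled
(208,213): col outside [0, 208] -> not filled
(95,42): row=0b1011111, col=0b101010, row AND col = 0b1010 = 10; 10 != 42 -> empty
(197,86): row=0b11000101, col=0b1010110, row AND col = 0b1000100 = 68; 68 != 86 -> empty
(174,118): row=0b10101110, col=0b1110110, row AND col = 0b100110 = 38; 38 != 118 -> empty
(33,4): row=0b100001, col=0b100, row AND col = 0b0 = 0; 0 != 4 -> empty
(223,227): col outside [0, 223] -> not filled
(24,27): col outside [0, 24] -> not filled

Answer: no no yes no no no no no no no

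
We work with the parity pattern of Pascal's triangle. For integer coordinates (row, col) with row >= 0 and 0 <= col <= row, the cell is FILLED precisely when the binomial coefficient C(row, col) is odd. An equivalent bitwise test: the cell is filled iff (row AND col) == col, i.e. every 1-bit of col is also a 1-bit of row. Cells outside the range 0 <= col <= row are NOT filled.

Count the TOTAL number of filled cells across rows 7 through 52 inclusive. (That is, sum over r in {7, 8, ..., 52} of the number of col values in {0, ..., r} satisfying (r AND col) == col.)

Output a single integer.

r7=111 pc3: +8 =8
r8=1000 pc1: +2 =10
r9=1001 pc2: +4 =14
r10=1010 pc2: +4 =18
r11=1011 pc3: +8 =26
r12=1100 pc2: +4 =30
r13=1101 pc3: +8 =38
r14=1110 pc3: +8 =46
r15=1111 pc4: +16 =62
r16=10000 pc1: +2 =64
r17=10001 pc2: +4 =68
r18=10010 pc2: +4 =72
r19=10011 pc3: +8 =80
r20=10100 pc2: +4 =84
r21=10101 pc3: +8 =92
r22=10110 pc3: +8 =100
r23=10111 pc4: +16 =116
r24=11000 pc2: +4 =120
r25=11001 pc3: +8 =128
r26=11010 pc3: +8 =136
r27=11011 pc4: +16 =152
r28=11100 pc3: +8 =160
r29=11101 pc4: +16 =176
r30=11110 pc4: +16 =192
r31=11111 pc5: +32 =224
r32=100000 pc1: +2 =226
r33=100001 pc2: +4 =230
r34=100010 pc2: +4 =234
r35=100011 pc3: +8 =242
r36=100100 pc2: +4 =246
r37=100101 pc3: +8 =254
r38=100110 pc3: +8 =262
r39=100111 pc4: +16 =278
r40=101000 pc2: +4 =282
r41=101001 pc3: +8 =290
r42=101010 pc3: +8 =298
r43=101011 pc4: +16 =314
r44=101100 pc3: +8 =322
r45=101101 pc4: +16 =338
r46=101110 pc4: +16 =354
r47=101111 pc5: +32 =386
r48=110000 pc2: +4 =390
r49=110001 pc3: +8 =398
r50=110010 pc3: +8 =406
r51=110011 pc4: +16 =422
r52=110100 pc3: +8 =430

Answer: 430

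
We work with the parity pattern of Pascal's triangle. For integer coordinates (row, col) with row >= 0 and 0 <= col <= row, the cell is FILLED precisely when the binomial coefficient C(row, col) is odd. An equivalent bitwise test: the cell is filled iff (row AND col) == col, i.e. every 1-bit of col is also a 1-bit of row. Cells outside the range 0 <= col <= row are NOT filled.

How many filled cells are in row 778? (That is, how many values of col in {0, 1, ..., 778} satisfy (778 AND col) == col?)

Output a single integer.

778 in binary = 1100001010
popcount(778) = number of 1-bits in 1100001010 = 4
A col c satisfies (778 AND c) == c iff every set bit of c is also set in 778; each of the 4 set bits of 778 can independently be on or off in c.
count = 2^4 = 16

Answer: 16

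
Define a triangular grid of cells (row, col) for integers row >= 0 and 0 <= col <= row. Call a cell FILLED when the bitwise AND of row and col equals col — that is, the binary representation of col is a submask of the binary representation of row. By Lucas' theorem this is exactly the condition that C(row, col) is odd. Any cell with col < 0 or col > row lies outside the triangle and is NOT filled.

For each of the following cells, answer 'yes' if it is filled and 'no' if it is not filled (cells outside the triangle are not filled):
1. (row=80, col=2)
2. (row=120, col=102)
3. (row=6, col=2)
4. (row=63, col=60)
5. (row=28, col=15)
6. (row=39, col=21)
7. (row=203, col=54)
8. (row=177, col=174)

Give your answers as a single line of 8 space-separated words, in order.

(80,2): row=0b1010000, col=0b10, row AND col = 0b0 = 0; 0 != 2 -> empty
(120,102): row=0b1111000, col=0b1100110, row AND col = 0b1100000 = 96; 96 != 102 -> empty
(6,2): row=0b110, col=0b10, row AND col = 0b10 = 2; 2 == 2 -> filled
(63,60): row=0b111111, col=0b111100, row AND col = 0b111100 = 60; 60 == 60 -> filled
(28,15): row=0b11100, col=0b1111, row AND col = 0b1100 = 12; 12 != 15 -> empty
(39,21): row=0b100111, col=0b10101, row AND col = 0b101 = 5; 5 != 21 -> empty
(203,54): row=0b11001011, col=0b110110, row AND col = 0b10 = 2; 2 != 54 -> empty
(177,174): row=0b10110001, col=0b10101110, row AND col = 0b10100000 = 160; 160 != 174 -> empty

Answer: no no yes yes no no no no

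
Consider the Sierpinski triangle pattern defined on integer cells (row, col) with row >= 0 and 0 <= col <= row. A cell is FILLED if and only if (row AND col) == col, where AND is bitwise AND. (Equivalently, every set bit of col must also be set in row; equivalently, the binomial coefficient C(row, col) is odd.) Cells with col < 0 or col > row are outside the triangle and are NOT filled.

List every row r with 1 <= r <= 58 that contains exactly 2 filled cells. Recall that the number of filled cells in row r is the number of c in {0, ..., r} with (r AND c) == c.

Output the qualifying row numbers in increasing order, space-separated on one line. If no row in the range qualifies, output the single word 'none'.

Row r has 2^popcount(r) filled cells, so we need popcount(r) = log2(2) = 1.
Scan r = 1..58 and keep those with exactly 1 one-bits:
r=1=1 popcount=1 -> KEEP
r=2=10 popcount=1 -> KEEP
r=3=11 popcount=2 -> skip
r=4=100 popcount=1 -> KEEP
r=5=101 popcount=2 -> skip
r=6=110 popcount=2 -> skip
r=7=111 popcount=3 -> skip
r=8=1000 popcount=1 -> KEEP
r=9=1001 popcount=2 -> skip
r=10=1010 popcount=2 -> skip
r=11=1011 popcount=3 -> skip
r=12=1100 popcount=2 -> skip
r=13=1101 popcount=3 -> skip
r=14=1110 popcount=3 -> skip
r=15=1111 popcount=4 -> skip
r=16=10000 popcount=1 -> KEEP
r=17=10001 popcount=2 -> skip
r=18=10010 popcount=2 -> skip
r=19=10011 popcount=3 -> skip
r=20=10100 popcount=2 -> skip
r=21=10101 popcount=3 -> skip
r=22=10110 popcount=3 -> skip
r=23=10111 popcount=4 -> skip
r=24=11000 popcount=2 -> skip
r=25=11001 popcount=3 -> skip
r=26=11010 popcount=3 -> skip
r=27=11011 popcount=4 -> skip
r=28=11100 popcount=3 -> skip
r=29=11101 popcount=4 -> skip
r=30=11110 popcount=4 -> skip
r=31=11111 popcount=5 -> skip
r=32=100000 popcount=1 -> KEEP
r=33=100001 popcount=2 -> skip
r=34=100010 popcount=2 -> skip
r=35=100011 popcount=3 -> skip
r=36=100100 popcount=2 -> skip
r=37=100101 popcount=3 -> skip
r=38=100110 popcount=3 -> skip
r=39=100111 popcount=4 -> skip
r=40=101000 popcount=2 -> skip
r=41=101001 popcount=3 -> skip
r=42=101010 popcount=3 -> skip
r=43=101011 popcount=4 -> skip
r=44=101100 popcount=3 -> skip
r=45=101101 popcount=4 -> skip
r=46=101110 popcount=4 -> skip
r=47=101111 popcount=5 -> skip
r=48=110000 popcount=2 -> skip
r=49=110001 popcount=3 -> skip
r=50=110010 popcount=3 -> skip
r=51=110011 popcount=4 -> skip
r=52=110100 popcount=3 -> skip
r=53=110101 popcount=4 -> skip
r=54=110110 popcount=4 -> skip
r=55=110111 popcount=5 -> skip
r=56=111000 popcount=3 -> skip
r=57=111001 popcount=4 -> skip
r=58=111010 popcount=4 -> skip
Kept rows: 1 2 4 8 16 32

Answer: 1 2 4 8 16 32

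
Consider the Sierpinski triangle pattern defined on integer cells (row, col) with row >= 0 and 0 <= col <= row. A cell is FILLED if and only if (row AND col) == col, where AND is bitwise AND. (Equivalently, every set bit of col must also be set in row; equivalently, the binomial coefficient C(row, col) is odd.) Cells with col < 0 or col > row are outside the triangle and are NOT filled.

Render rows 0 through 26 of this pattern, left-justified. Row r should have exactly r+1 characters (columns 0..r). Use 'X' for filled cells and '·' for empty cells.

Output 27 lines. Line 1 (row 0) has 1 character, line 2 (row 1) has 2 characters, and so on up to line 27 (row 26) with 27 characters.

Answer: X
XX
X·X
XXXX
X···X
XX··XX
X·X·X·X
XXXXXXXX
X·······X
XX······XX
X·X·····X·X
XXXX····XXXX
X···X···X···X
XX··XX··XX··XX
X·X·X·X·X·X·X·X
XXXXXXXXXXXXXXXX
X···············X
XX··············XX
X·X·············X·X
XXXX············XXXX
X···X···········X···X
XX··XX··········XX··XX
X·X·X·X·········X·X·X·X
XXXXXXXX········XXXXXXXX
X·······X·······X·······X
XX······XX······XX······XX
X·X·····X·X·····X·X·····X·X

Derivation:
r0=0: X
r1=1: XX
r2=10: X·X
r3=11: XXXX
r4=100: X···X
r5=101: XX··XX
r6=110: X·X·X·X
r7=111: XXXXXXXX
r8=1000: X·······X
r9=1001: XX······XX
r10=1010: X·X·····X·X
r11=1011: XXXX····XXXX
r12=1100: X···X···X···X
r13=1101: XX··XX··XX··XX
r14=1110: X·X·X·X·X·X·X·X
r15=1111: XXXXXXXXXXXXXXXX
r16=10000: X···············X
r17=10001: XX··············XX
r18=10010: X·X·············X·X
r19=10011: XXXX············XXXX
r20=10100: X···X···········X···X
r21=10101: XX··XX··········XX··XX
r22=10110: X·X·X·X·········X·X·X·X
r23=10111: XXXXXXXX········XXXXXXXX
r24=11000: X·······X·······X·······X
r25=11001: XX······XX······XX······XX
r26=11010: X·X·····X·X·····X·X·····X·X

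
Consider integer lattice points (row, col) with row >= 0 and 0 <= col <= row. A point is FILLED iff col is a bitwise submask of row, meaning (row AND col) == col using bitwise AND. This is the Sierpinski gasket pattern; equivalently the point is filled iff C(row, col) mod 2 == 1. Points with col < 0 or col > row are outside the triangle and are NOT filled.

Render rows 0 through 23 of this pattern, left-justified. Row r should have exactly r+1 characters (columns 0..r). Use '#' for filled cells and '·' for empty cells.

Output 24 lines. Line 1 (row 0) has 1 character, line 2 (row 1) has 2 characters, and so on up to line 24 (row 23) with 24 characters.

Answer: #
##
#·#
####
#···#
##··##
#·#·#·#
########
#·······#
##······##
#·#·····#·#
####····####
#···#···#···#
##··##··##··##
#·#·#·#·#·#·#·#
################
#···············#
##··············##
#·#·············#·#
####············####
#···#···········#···#
##··##··········##··##
#·#·#·#·········#·#·#·#
########········########

Derivation:
r0=0: #
r1=1: ##
r2=10: #·#
r3=11: ####
r4=100: #···#
r5=101: ##··##
r6=110: #·#·#·#
r7=111: ########
r8=1000: #·······#
r9=1001: ##······##
r10=1010: #·#·····#·#
r11=1011: ####····####
r12=1100: #···#···#···#
r13=1101: ##··##··##··##
r14=1110: #·#·#·#·#·#·#·#
r15=1111: ################
r16=10000: #···············#
r17=10001: ##··············##
r18=10010: #·#·············#·#
r19=10011: ####············####
r20=10100: #···#···········#···#
r21=10101: ##··##··········##··##
r22=10110: #·#·#·#·········#·#·#·#
r23=10111: ########········########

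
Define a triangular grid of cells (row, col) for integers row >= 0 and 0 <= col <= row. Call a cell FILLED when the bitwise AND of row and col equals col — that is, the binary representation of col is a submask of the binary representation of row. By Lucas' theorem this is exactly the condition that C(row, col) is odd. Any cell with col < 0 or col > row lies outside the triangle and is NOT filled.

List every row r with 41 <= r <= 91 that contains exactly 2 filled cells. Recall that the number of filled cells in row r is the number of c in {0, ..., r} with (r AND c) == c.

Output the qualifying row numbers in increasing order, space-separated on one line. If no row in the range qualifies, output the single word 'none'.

Answer: 64

Derivation:
Row r has 2^popcount(r) filled cells, so we need popcount(r) = log2(2) = 1.
Scan r = 41..91 and keep those with exactly 1 one-bits:
r=41=101001 popcount=3 -> skip
r=42=101010 popcount=3 -> skip
r=43=101011 popcount=4 -> skip
r=44=101100 popcount=3 -> skip
r=45=101101 popcount=4 -> skip
r=46=101110 popcount=4 -> skip
r=47=101111 popcount=5 -> skip
r=48=110000 popcount=2 -> skip
r=49=110001 popcount=3 -> skip
r=50=110010 popcount=3 -> skip
r=51=110011 popcount=4 -> skip
r=52=110100 popcount=3 -> skip
r=53=110101 popcount=4 -> skip
r=54=110110 popcount=4 -> skip
r=55=110111 popcount=5 -> skip
r=56=111000 popcount=3 -> skip
r=57=111001 popcount=4 -> skip
r=58=111010 popcount=4 -> skip
r=59=111011 popcount=5 -> skip
r=60=111100 popcount=4 -> skip
r=61=111101 popcount=5 -> skip
r=62=111110 popcount=5 -> skip
r=63=111111 popcount=6 -> skip
r=64=1000000 popcount=1 -> KEEP
r=65=1000001 popcount=2 -> skip
r=66=1000010 popcount=2 -> skip
r=67=1000011 popcount=3 -> skip
r=68=1000100 popcount=2 -> skip
r=69=1000101 popcount=3 -> skip
r=70=1000110 popcount=3 -> skip
r=71=1000111 popcount=4 -> skip
r=72=1001000 popcount=2 -> skip
r=73=1001001 popcount=3 -> skip
r=74=1001010 popcount=3 -> skip
r=75=1001011 popcount=4 -> skip
r=76=1001100 popcount=3 -> skip
r=77=1001101 popcount=4 -> skip
r=78=1001110 popcount=4 -> skip
r=79=1001111 popcount=5 -> skip
r=80=1010000 popcount=2 -> skip
r=81=1010001 popcount=3 -> skip
r=82=1010010 popcount=3 -> skip
r=83=1010011 popcount=4 -> skip
r=84=1010100 popcount=3 -> skip
r=85=1010101 popcount=4 -> skip
r=86=1010110 popcount=4 -> skip
r=87=1010111 popcount=5 -> skip
r=88=1011000 popcount=3 -> skip
r=89=1011001 popcount=4 -> skip
r=90=1011010 popcount=4 -> skip
r=91=1011011 popcount=5 -> skip
Kept rows: 64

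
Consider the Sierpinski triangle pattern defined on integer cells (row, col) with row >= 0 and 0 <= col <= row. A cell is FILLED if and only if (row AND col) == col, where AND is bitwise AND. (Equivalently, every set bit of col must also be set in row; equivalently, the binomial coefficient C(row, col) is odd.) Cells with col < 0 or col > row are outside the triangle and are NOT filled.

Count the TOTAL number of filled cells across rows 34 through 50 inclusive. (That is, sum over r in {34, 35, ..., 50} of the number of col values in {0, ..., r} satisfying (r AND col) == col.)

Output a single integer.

Answer: 176

Derivation:
r34=100010 pc2: +4 =4
r35=100011 pc3: +8 =12
r36=100100 pc2: +4 =16
r37=100101 pc3: +8 =24
r38=100110 pc3: +8 =32
r39=100111 pc4: +16 =48
r40=101000 pc2: +4 =52
r41=101001 pc3: +8 =60
r42=101010 pc3: +8 =68
r43=101011 pc4: +16 =84
r44=101100 pc3: +8 =92
r45=101101 pc4: +16 =108
r46=101110 pc4: +16 =124
r47=101111 pc5: +32 =156
r48=110000 pc2: +4 =160
r49=110001 pc3: +8 =168
r50=110010 pc3: +8 =176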